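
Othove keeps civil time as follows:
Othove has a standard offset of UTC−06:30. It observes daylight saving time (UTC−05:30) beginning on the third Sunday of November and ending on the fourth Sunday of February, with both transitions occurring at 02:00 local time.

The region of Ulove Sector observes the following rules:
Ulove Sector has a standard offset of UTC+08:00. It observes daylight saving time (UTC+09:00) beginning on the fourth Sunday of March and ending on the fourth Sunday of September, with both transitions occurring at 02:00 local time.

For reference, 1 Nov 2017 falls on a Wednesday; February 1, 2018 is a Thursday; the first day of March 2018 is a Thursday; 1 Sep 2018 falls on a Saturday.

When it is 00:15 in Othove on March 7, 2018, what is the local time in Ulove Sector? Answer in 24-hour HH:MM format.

1 November 2017 is a Wednesday, so the first Sunday is November 5 and the third is November 19.
1 February 2018 is a Thursday, so the first Sunday is February 4 and the fourth is February 25.
March 7, 2018 does not fall between 19 November 2017 and 25 February 2018, so daylight saving is not in effect and Othove is at UTC−06:30.
00:15 Othove + 6h30m = 06:45 UTC.
1 March 2018 is a Thursday, so the first Sunday is March 4 and the fourth is March 25.
1 September 2018 is a Saturday, so the first Sunday is September 2 and the fourth is September 23.
At the standard offset (UTC+08:00), 06:45 UTC + 8h = 14:45 Ulove Sector standard time.
The standard-time date in Ulove Sector, March 7, 2018, does not fall between 25 March and 23 September, so daylight saving is not in effect and Ulove Sector is at UTC+08:00.
06:45 UTC + 8h = 14:45 Ulove Sector.

14:45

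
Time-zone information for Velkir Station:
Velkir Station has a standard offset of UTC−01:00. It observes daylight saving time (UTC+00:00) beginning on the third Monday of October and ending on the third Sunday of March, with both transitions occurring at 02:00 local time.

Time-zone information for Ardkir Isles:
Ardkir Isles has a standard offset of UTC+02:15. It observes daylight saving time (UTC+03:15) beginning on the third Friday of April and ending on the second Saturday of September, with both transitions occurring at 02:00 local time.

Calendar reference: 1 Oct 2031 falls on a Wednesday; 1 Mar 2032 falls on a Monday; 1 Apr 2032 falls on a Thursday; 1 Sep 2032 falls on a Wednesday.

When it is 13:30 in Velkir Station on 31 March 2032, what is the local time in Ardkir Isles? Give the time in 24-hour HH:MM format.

1 October 2031 is a Wednesday, so the first Monday is October 6 and the third is October 20.
1 March 2032 is a Monday, so the first Sunday is March 7 and the third is March 21.
31 March 2032 does not fall between 20 October 2031 and 21 March 2032, so daylight saving is not in effect and Velkir Station is at UTC−01:00.
13:30 Velkir Station + 1h = 14:30 UTC.
1 April 2032 is a Thursday, so the first Friday is April 2 and the third is April 16.
1 September 2032 is a Wednesday, so the first Saturday is September 4 and the second is September 11.
At the standard offset (UTC+02:15), 14:30 UTC + 2h15m = 16:45 Ardkir Isles standard time.
The standard-time date in Ardkir Isles, 31 March 2032, does not fall between 16 April and 11 September, so daylight saving is not in effect and Ardkir Isles is at UTC+02:15.
14:30 UTC + 2h15m = 16:45 Ardkir Isles.

16:45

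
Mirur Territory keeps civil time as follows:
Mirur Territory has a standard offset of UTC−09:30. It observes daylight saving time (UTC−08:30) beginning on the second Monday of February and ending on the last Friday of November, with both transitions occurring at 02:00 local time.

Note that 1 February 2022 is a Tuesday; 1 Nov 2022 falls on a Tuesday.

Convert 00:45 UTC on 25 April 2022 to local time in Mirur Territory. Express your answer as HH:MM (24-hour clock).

16:15

1 February 2022 is a Tuesday, so the first Monday is February 7 and the second is February 14.
1 November 2022 is a Tuesday, so Fridays fall on 4, 11, 18, 25; the last is November 25.
At the standard offset (UTC−09:30), 00:45 UTC − 9h30m = 15:15 Mirur Territory standard time (rolling into the previous day, 24 April 2022).
The standard-time date in Mirur Territory, 24 April 2022, falls between 14 February and 25 November, so daylight saving is in effect and Mirur Territory is at UTC−08:30.
00:45 UTC − 8h30m = 16:15 local (rolling into the previous day, 24 April 2022).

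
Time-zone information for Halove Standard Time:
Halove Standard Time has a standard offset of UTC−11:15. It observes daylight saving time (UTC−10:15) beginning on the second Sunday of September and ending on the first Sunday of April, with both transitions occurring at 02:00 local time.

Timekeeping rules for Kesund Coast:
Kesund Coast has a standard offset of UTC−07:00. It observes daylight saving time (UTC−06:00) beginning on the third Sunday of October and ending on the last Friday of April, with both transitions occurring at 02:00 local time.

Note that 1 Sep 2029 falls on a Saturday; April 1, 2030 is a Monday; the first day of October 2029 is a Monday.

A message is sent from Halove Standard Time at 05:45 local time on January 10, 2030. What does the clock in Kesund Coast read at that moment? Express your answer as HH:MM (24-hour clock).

10:00

1 September 2029 is a Saturday, so the first Sunday is September 2 and the second is September 9.
1 April 2030 is a Monday, so the first Sunday is April 7.
January 10, 2030 lies within the daylight-saving period (9 September 2029 – 7 April 2030), so Halove Standard Time is on daylight time, UTC−10:15.
05:45 Halove Standard Time + 10h15m = 16:00 UTC.
1 October 2029 is a Monday, so the first Sunday is October 7 and the third is October 21.
1 April 2030 is a Monday, so Fridays fall on 5, 12, 19, 26; the last is April 26.
At the standard offset (UTC−07:00), 16:00 UTC − 7h = 09:00 Kesund Coast standard time.
Daylight saving runs 21 October 2029 – 26 April 2030; the standard-time date in Kesund Coast, January 10, 2030, is inside that window, so Kesund Coast is at UTC−06:00.
16:00 UTC − 6h = 10:00 Kesund Coast.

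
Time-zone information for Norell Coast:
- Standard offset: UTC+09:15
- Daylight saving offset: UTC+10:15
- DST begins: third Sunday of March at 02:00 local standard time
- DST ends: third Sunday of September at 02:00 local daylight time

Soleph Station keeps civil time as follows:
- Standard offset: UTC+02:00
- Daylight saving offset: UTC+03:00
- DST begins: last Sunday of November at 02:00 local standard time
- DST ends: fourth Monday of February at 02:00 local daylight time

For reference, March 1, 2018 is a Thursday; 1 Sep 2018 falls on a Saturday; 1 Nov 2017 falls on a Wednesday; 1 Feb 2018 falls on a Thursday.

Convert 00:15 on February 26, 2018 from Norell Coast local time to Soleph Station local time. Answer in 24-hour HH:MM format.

18:00

1 March 2018 is a Thursday, so the first Sunday is March 4 and the third is March 18.
1 September 2018 is a Saturday, so the first Sunday is September 2 and the third is September 16.
February 26, 2018 does not fall between 18 March and 16 September, so daylight saving is not in effect and Norell Coast is at UTC+09:15.
00:15 Norell Coast − 9h15m = 15:00 UTC (rolling into the previous day, 25 February 2018).
1 November 2017 is a Wednesday, so Sundays fall on 5, 12, 19, 26; the last is November 26.
1 February 2018 is a Thursday, so the first Monday is February 5 and the fourth is February 26.
At the standard offset (UTC+02:00), 15:00 UTC + 2h = 17:00 Soleph Station standard time.
Daylight saving runs 26 November 2017 – 26 February 2018; the standard-time date in Soleph Station, February 25, 2018, is inside that window, so Soleph Station is at UTC+03:00.
15:00 UTC + 3h = 18:00 Soleph Station.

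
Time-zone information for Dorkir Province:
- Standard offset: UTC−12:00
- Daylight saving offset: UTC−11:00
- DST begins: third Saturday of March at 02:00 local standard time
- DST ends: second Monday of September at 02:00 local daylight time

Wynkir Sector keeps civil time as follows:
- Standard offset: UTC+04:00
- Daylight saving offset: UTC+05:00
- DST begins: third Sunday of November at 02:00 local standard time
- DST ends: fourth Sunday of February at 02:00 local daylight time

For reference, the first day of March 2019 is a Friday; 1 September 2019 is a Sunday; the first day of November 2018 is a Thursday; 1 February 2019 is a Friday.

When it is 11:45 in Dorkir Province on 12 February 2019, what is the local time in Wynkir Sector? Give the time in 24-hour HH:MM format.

04:45

1 March 2019 is a Friday, so the first Saturday is March 2 and the third is March 16.
1 September 2019 is a Sunday, so the first Monday is September 2 and the second is September 9.
12 February 2019 does not fall between 16 March and 9 September, so daylight saving is not in effect and Dorkir Province is at UTC−12:00.
11:45 Dorkir Province + 12h = 23:45 UTC.
1 November 2018 is a Thursday, so the first Sunday is November 4 and the third is November 18.
1 February 2019 is a Friday, so the first Sunday is February 3 and the fourth is February 24.
At the standard offset (UTC+04:00), 23:45 UTC + 4h = 03:45 Wynkir Sector standard time (rolling into the next day, 13 February 2019).
Daylight saving runs 18 November 2018 – 24 February 2019; the standard-time date in Wynkir Sector, 13 February 2019, is inside that window, so Wynkir Sector is at UTC+05:00.
23:45 UTC + 5h = 04:45 Wynkir Sector (rolling into the next day, 13 February 2019).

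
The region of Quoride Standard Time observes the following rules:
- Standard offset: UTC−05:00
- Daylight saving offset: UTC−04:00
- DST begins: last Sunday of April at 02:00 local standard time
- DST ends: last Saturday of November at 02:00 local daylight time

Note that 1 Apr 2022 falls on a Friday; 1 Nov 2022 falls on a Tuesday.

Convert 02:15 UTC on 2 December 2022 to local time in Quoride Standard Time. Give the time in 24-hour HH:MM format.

1 April 2022 is a Friday, so Sundays fall on 3, 10, 17, 24; the last is April 24.
1 November 2022 is a Tuesday, so Saturdays fall on 5, 12, 19, 26; the last is November 26.
At the standard offset (UTC−05:00), 02:15 UTC − 5h = 21:15 Quoride Standard Time standard time (rolling into the previous day, 1 December 2022).
The standard-time date in Quoride Standard Time, 1 December 2022, does not fall between 24 April and 26 November, so daylight saving is not in effect and Quoride Standard Time is at UTC−05:00.
02:15 UTC − 5h = 21:15 local (rolling into the previous day, 1 December 2022).

21:15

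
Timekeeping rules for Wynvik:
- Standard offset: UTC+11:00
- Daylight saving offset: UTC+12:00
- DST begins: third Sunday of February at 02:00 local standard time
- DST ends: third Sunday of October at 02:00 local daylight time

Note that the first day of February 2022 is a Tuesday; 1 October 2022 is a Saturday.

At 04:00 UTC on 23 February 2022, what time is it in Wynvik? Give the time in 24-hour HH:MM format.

16:00

1 February 2022 is a Tuesday, so the first Sunday is February 6 and the third is February 20.
1 October 2022 is a Saturday, so the first Sunday is October 2 and the third is October 16.
At the standard offset (UTC+11:00), 04:00 UTC + 11h = 15:00 Wynvik standard time.
The standard-time date in Wynvik, 23 February 2022, lies within the daylight-saving period (20 February – 16 October), so Wynvik is on daylight time, UTC+12:00.
04:00 UTC + 12h = 16:00 local.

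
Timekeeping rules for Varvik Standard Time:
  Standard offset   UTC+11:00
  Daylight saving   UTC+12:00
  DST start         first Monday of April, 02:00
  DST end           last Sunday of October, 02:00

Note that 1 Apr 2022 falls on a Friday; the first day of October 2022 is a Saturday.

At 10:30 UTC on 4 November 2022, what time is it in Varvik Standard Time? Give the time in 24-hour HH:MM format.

1 April 2022 is a Friday, so the first Monday is April 4.
1 October 2022 is a Saturday, so Sundays fall on 2, 9, 16, 23, 30; the last is October 30.
At the standard offset (UTC+11:00), 10:30 UTC + 11h = 21:30 Varvik Standard Time standard time.
The standard-time date in Varvik Standard Time, 4 November 2022, is outside the daylight-saving period (4 April – 30 October), so Varvik Standard Time is on standard time, UTC+11:00.
10:30 UTC + 11h = 21:30 local.

21:30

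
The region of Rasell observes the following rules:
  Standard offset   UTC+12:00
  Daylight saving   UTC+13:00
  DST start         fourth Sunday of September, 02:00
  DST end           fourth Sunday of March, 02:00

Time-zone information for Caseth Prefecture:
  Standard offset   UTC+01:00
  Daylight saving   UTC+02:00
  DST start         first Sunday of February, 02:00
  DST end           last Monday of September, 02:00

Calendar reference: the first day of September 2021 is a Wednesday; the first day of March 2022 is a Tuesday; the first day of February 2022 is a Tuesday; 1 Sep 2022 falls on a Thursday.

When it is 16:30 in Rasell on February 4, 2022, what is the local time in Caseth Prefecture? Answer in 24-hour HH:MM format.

04:30

1 September 2021 is a Wednesday, so the first Sunday is September 5 and the fourth is September 26.
1 March 2022 is a Tuesday, so the first Sunday is March 6 and the fourth is March 27.
February 4, 2022 falls between 26 September 2021 and 27 March 2022, so daylight saving is in effect and Rasell is at UTC+13:00.
16:30 Rasell − 13h = 03:30 UTC.
1 February 2022 is a Tuesday, so the first Sunday is February 6.
1 September 2022 is a Thursday, so Mondays fall on 5, 12, 19, 26; the last is September 26.
At the standard offset (UTC+01:00), 03:30 UTC + 1h = 04:30 Caseth Prefecture standard time.
The standard-time date in Caseth Prefecture, February 4, 2022, does not fall between 6 February and 26 September, so daylight saving is not in effect and Caseth Prefecture is at UTC+01:00.
03:30 UTC + 1h = 04:30 Caseth Prefecture.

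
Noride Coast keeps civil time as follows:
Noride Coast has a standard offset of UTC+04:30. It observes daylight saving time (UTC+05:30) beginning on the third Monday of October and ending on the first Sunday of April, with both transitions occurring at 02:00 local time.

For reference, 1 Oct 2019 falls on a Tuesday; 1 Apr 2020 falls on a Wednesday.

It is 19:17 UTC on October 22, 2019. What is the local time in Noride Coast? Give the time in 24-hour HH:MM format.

1 October 2019 is a Tuesday, so the first Monday is October 7 and the third is October 21.
1 April 2020 is a Wednesday, so the first Sunday is April 5.
At the standard offset (UTC+04:30), 19:17 UTC + 4h30m = 23:47 Noride Coast standard time.
Daylight saving runs 21 October 2019 – 5 April 2020; the standard-time date in Noride Coast, October 22, 2019, is inside that window, so Noride Coast is at UTC+05:30.
19:17 UTC + 5h30m = 00:47 local (rolling into the next day, 23 October 2019).

00:47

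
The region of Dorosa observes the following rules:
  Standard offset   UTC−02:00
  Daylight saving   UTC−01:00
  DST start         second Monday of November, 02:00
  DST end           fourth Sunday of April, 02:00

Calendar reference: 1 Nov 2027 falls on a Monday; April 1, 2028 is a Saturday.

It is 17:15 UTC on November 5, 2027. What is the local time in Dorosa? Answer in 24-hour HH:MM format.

15:15

1 November 2027 is a Monday, so the first Monday is November 1 and the second is November 8.
1 April 2028 is a Saturday, so the first Sunday is April 2 and the fourth is April 23.
At the standard offset (UTC−02:00), 17:15 UTC − 2h = 15:15 Dorosa standard time.
The standard-time date in Dorosa, November 5, 2027, does not fall between 8 November 2027 and 23 April 2028, so daylight saving is not in effect and Dorosa is at UTC−02:00.
17:15 UTC − 2h = 15:15 local.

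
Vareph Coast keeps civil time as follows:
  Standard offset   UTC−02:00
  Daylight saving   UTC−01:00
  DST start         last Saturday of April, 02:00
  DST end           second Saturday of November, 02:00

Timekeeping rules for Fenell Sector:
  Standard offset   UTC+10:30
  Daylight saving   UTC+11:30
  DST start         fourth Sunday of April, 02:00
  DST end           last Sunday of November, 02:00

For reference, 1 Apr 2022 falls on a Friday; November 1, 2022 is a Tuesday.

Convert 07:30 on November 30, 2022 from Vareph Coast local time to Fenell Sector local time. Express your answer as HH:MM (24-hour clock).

1 April 2022 is a Friday, so Saturdays fall on 2, 9, 16, 23, 30; the last is April 30.
1 November 2022 is a Tuesday, so the first Saturday is November 5 and the second is November 12.
Daylight saving runs 30 April – 12 November; November 30, 2022 is outside that window, so Vareph Coast is on standard time at UTC−02:00.
07:30 Vareph Coast + 2h = 09:30 UTC.
1 April 2022 is a Friday, so the first Sunday is April 3 and the fourth is April 24.
1 November 2022 is a Tuesday, so Sundays fall on 6, 13, 20, 27; the last is November 27.
At the standard offset (UTC+10:30), 09:30 UTC + 10h30m = 20:00 Fenell Sector standard time.
The standard-time date in Fenell Sector, November 30, 2022, is outside the daylight-saving period (24 April – 27 November), so Fenell Sector is on standard time, UTC+10:30.
09:30 UTC + 10h30m = 20:00 Fenell Sector.

20:00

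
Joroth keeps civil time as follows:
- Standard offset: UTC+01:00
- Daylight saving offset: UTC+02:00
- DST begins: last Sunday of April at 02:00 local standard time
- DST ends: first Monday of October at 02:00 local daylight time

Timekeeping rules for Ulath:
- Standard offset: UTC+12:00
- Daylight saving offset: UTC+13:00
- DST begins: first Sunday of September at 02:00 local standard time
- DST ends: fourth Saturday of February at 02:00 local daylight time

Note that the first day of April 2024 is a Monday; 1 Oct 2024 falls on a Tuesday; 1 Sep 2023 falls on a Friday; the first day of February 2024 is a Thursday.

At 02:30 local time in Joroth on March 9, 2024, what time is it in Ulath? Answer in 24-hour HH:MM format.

1 April 2024 is a Monday, so Sundays fall on 7, 14, 21, 28; the last is April 28.
1 October 2024 is a Tuesday, so the first Monday is October 7.
March 9, 2024 is outside the daylight-saving period (28 April – 7 October), so Joroth is on standard time, UTC+01:00.
02:30 Joroth − 1h = 01:30 UTC.
1 September 2023 is a Friday, so the first Sunday is September 3.
1 February 2024 is a Thursday, so the first Saturday is February 3 and the fourth is February 24.
At the standard offset (UTC+12:00), 01:30 UTC + 12h = 13:30 Ulath standard time.
The standard-time date in Ulath, March 9, 2024, does not fall between 3 September 2023 and 24 February 2024, so daylight saving is not in effect and Ulath is at UTC+12:00.
01:30 UTC + 12h = 13:30 Ulath.

13:30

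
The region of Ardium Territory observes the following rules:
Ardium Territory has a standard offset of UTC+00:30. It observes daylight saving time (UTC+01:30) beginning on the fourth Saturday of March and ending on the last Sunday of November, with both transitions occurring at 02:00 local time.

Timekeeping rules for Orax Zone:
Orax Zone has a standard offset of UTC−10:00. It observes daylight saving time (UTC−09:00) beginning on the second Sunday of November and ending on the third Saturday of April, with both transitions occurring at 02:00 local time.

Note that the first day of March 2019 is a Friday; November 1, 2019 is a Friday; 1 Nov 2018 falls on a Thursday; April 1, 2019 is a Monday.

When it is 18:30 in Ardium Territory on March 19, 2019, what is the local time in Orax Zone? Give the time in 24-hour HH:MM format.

09:00

1 March 2019 is a Friday, so the first Saturday is March 2 and the fourth is March 23.
1 November 2019 is a Friday, so Sundays fall on 3, 10, 17, 24; the last is November 24.
Daylight saving runs 23 March – 24 November; March 19, 2019 is outside that window, so Ardium Territory is on standard time at UTC+00:30.
18:30 Ardium Territory − 0h30m = 18:00 UTC.
1 November 2018 is a Thursday, so the first Sunday is November 4 and the second is November 11.
1 April 2019 is a Monday, so the first Saturday is April 6 and the third is April 20.
At the standard offset (UTC−10:00), 18:00 UTC − 10h = 08:00 Orax Zone standard time.
Daylight saving runs 11 November 2018 – 20 April 2019; the standard-time date in Orax Zone, March 19, 2019, is inside that window, so Orax Zone is at UTC−09:00.
18:00 UTC − 9h = 09:00 Orax Zone.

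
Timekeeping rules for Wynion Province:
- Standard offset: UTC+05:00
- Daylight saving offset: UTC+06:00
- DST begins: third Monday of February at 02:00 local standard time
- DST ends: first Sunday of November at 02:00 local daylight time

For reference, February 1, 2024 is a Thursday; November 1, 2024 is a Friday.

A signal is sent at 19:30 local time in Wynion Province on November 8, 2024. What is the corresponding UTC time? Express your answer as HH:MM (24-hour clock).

14:30

1 February 2024 is a Thursday, so the first Monday is February 5 and the third is February 19.
1 November 2024 is a Friday, so the first Sunday is November 3.
Daylight saving runs 19 February – 3 November; November 8, 2024 is outside that window, so Wynion Province is on standard time at UTC+05:00.
19:30 local − 5h = 14:30 UTC.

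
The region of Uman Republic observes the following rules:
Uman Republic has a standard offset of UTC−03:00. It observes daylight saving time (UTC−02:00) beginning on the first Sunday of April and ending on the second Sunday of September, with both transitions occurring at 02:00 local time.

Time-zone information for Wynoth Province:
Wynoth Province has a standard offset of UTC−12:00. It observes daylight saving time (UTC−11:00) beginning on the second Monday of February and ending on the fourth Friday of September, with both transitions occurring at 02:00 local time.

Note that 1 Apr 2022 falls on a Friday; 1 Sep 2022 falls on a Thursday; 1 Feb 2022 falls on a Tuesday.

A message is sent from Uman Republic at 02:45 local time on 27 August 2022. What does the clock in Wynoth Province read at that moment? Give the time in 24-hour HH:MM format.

1 April 2022 is a Friday, so the first Sunday is April 3.
1 September 2022 is a Thursday, so the first Sunday is September 4 and the second is September 11.
27 August 2022 falls between 3 April and 11 September, so daylight saving is in effect and Uman Republic is at UTC−02:00.
02:45 Uman Republic + 2h = 04:45 UTC.
1 February 2022 is a Tuesday, so the first Monday is February 7 and the second is February 14.
1 September 2022 is a Thursday, so the first Friday is September 2 and the fourth is September 23.
At the standard offset (UTC−12:00), 04:45 UTC − 12h = 16:45 Wynoth Province standard time (rolling into the previous day, 26 August 2022).
The standard-time date in Wynoth Province, 26 August 2022, lies within the daylight-saving period (14 February – 23 September), so Wynoth Province is on daylight time, UTC−11:00.
04:45 UTC − 11h = 17:45 Wynoth Province (rolling into the previous day, 26 August 2022).

17:45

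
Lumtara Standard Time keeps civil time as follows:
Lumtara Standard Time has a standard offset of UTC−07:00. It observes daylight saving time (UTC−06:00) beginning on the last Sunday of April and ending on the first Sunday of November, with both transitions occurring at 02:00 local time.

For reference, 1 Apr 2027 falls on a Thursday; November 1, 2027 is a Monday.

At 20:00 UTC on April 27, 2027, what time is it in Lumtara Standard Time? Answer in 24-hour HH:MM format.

14:00

1 April 2027 is a Thursday, so Sundays fall on 4, 11, 18, 25; the last is April 25.
1 November 2027 is a Monday, so the first Sunday is November 7.
At the standard offset (UTC−07:00), 20:00 UTC − 7h = 13:00 Lumtara Standard Time standard time.
Daylight saving runs 25 April – 7 November; the standard-time date in Lumtara Standard Time, April 27, 2027, is inside that window, so Lumtara Standard Time is at UTC−06:00.
20:00 UTC − 6h = 14:00 local.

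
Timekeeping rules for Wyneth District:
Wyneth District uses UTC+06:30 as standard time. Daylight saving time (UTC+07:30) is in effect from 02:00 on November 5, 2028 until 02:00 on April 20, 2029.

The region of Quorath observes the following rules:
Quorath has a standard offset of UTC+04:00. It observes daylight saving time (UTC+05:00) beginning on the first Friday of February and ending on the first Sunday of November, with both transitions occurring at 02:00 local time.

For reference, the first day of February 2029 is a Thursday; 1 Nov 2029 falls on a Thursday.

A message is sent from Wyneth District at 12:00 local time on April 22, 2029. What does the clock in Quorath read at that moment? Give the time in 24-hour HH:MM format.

10:30

April 22, 2029 is outside the daylight-saving period (5 November 2028 – 20 April 2029), so Wyneth District is on standard time, UTC+06:30.
12:00 Wyneth District − 6h30m = 05:30 UTC.
1 February 2029 is a Thursday, so the first Friday is February 2.
1 November 2029 is a Thursday, so the first Sunday is November 4.
At the standard offset (UTC+04:00), 05:30 UTC + 4h = 09:30 Quorath standard time.
The standard-time date in Quorath, April 22, 2029, falls between 2 February and 4 November, so daylight saving is in effect and Quorath is at UTC+05:00.
05:30 UTC + 5h = 10:30 Quorath.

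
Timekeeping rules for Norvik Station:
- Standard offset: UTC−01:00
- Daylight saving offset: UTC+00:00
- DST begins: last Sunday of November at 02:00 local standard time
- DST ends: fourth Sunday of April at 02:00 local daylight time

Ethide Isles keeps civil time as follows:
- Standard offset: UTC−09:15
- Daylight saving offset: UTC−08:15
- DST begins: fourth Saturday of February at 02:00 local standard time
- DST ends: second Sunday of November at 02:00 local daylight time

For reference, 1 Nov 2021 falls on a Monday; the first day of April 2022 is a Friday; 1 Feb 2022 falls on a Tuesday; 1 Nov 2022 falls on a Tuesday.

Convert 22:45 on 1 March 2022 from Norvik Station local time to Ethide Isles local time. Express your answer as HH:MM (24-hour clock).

1 November 2021 is a Monday, so Sundays fall on 7, 14, 21, 28; the last is November 28.
1 April 2022 is a Friday, so the first Sunday is April 3 and the fourth is April 24.
1 March 2022 lies within the daylight-saving period (28 November 2021 – 24 April 2022), so Norvik Station is on daylight time, UTC+00:00.
22:45 Norvik Station − 0h = 22:45 UTC.
1 February 2022 is a Tuesday, so the first Saturday is February 5 and the fourth is February 26.
1 November 2022 is a Tuesday, so the first Sunday is November 6 and the second is November 13.
At the standard offset (UTC−09:15), 22:45 UTC − 9h15m = 13:30 Ethide Isles standard time.
The standard-time date in Ethide Isles, 1 March 2022, lies within the daylight-saving period (26 February – 13 November), so Ethide Isles is on daylight time, UTC−08:15.
22:45 UTC − 8h15m = 14:30 Ethide Isles.

14:30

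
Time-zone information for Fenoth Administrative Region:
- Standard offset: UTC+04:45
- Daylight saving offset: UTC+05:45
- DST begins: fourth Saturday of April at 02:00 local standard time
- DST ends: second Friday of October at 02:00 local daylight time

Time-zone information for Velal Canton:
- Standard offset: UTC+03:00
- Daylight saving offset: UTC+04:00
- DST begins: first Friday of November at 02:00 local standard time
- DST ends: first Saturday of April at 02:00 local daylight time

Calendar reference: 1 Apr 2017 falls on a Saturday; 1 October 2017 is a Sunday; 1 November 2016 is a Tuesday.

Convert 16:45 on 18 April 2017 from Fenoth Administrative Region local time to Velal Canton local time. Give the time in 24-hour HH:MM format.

15:00

1 April 2017 is a Saturday, so the first Saturday is April 1 and the fourth is April 22.
1 October 2017 is a Sunday, so the first Friday is October 6 and the second is October 13.
18 April 2017 does not fall between 22 April and 13 October, so daylight saving is not in effect and Fenoth Administrative Region is at UTC+04:45.
16:45 Fenoth Administrative Region − 4h45m = 12:00 UTC.
1 November 2016 is a Tuesday, so the first Friday is November 4.
1 April 2017 is a Saturday, so the first Saturday is April 1.
At the standard offset (UTC+03:00), 12:00 UTC + 3h = 15:00 Velal Canton standard time.
The standard-time date in Velal Canton, 18 April 2017, does not fall between 4 November 2016 and 1 April 2017, so daylight saving is not in effect and Velal Canton is at UTC+03:00.
12:00 UTC + 3h = 15:00 Velal Canton.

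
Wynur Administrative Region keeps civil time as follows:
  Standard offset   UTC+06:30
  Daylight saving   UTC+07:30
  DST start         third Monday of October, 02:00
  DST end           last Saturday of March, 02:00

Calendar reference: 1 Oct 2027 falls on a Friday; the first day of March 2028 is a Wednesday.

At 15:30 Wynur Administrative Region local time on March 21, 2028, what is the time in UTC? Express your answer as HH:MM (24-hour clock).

08:00

1 October 2027 is a Friday, so the first Monday is October 4 and the third is October 18.
1 March 2028 is a Wednesday, so Saturdays fall on 4, 11, 18, 25; the last is March 25.
Daylight saving runs 18 October 2027 – 25 March 2028; March 21, 2028 is inside that window, so Wynur Administrative Region is at UTC+07:30.
15:30 local − 7h30m = 08:00 UTC.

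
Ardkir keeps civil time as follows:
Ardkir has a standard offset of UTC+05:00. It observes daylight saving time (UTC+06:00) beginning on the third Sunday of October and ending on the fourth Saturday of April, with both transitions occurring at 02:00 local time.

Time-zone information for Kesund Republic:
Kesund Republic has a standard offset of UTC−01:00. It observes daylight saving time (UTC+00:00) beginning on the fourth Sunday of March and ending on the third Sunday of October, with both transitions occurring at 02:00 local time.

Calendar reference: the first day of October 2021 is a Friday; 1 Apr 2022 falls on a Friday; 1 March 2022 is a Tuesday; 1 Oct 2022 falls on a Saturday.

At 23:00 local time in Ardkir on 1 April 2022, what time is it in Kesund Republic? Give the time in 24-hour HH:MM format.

17:00

1 October 2021 is a Friday, so the first Sunday is October 3 and the third is October 17.
1 April 2022 is a Friday, so the first Saturday is April 2 and the fourth is April 23.
1 April 2022 falls between 17 October 2021 and 23 April 2022, so daylight saving is in effect and Ardkir is at UTC+06:00.
23:00 Ardkir − 6h = 17:00 UTC.
1 March 2022 is a Tuesday, so the first Sunday is March 6 and the fourth is March 27.
1 October 2022 is a Saturday, so the first Sunday is October 2 and the third is October 16.
At the standard offset (UTC−01:00), 17:00 UTC − 1h = 16:00 Kesund Republic standard time.
Daylight saving runs 27 March – 16 October; the standard-time date in Kesund Republic, 1 April 2022, is inside that window, so Kesund Republic is at UTC+00:00.
17:00 UTC + 0h = 17:00 Kesund Republic.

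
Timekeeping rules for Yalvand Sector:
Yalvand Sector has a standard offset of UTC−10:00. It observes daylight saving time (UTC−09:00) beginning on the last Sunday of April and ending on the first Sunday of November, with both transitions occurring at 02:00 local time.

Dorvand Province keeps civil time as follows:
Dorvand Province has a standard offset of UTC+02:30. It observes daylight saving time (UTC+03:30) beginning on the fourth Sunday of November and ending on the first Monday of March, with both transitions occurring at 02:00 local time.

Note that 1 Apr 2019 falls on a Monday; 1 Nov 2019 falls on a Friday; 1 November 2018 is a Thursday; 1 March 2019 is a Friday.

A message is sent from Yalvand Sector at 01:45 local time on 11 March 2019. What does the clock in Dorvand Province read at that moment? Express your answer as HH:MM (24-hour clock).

1 April 2019 is a Monday, so Sundays fall on 7, 14, 21, 28; the last is April 28.
1 November 2019 is a Friday, so the first Sunday is November 3.
Daylight saving runs 28 April – 3 November; 11 March 2019 is outside that window, so Yalvand Sector is on standard time at UTC−10:00.
01:45 Yalvand Sector + 10h = 11:45 UTC.
1 November 2018 is a Thursday, so the first Sunday is November 4 and the fourth is November 25.
1 March 2019 is a Friday, so the first Monday is March 4.
At the standard offset (UTC+02:30), 11:45 UTC + 2h30m = 14:15 Dorvand Province standard time.
The standard-time date in Dorvand Province, 11 March 2019, is outside the daylight-saving period (25 November 2018 – 4 March 2019), so Dorvand Province is on standard time, UTC+02:30.
11:45 UTC + 2h30m = 14:15 Dorvand Province.

14:15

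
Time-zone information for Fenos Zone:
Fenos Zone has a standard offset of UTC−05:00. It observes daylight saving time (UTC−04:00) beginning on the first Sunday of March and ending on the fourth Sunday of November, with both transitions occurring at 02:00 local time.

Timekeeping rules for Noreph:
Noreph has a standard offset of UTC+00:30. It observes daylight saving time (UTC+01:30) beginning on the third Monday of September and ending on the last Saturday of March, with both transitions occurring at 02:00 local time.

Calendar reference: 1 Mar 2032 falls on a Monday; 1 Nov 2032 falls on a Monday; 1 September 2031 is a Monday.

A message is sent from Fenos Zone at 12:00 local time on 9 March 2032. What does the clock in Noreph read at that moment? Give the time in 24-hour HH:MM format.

17:30

1 March 2032 is a Monday, so the first Sunday is March 7.
1 November 2032 is a Monday, so the first Sunday is November 7 and the fourth is November 28.
9 March 2032 falls between 7 March and 28 November, so daylight saving is in effect and Fenos Zone is at UTC−04:00.
12:00 Fenos Zone + 4h = 16:00 UTC.
1 September 2031 is a Monday, so the first Monday is September 1 and the third is September 15.
1 March 2032 is a Monday, so Saturdays fall on 6, 13, 20, 27; the last is March 27.
At the standard offset (UTC+00:30), 16:00 UTC + 0h30m = 16:30 Noreph standard time.
Daylight saving runs 15 September 2031 – 27 March 2032; the standard-time date in Noreph, 9 March 2032, is inside that window, so Noreph is at UTC+01:30.
16:00 UTC + 1h30m = 17:30 Noreph.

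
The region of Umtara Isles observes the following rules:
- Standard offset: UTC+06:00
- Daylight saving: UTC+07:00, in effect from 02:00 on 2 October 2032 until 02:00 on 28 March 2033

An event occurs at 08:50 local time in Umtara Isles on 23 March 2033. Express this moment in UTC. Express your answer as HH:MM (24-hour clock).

Daylight saving runs 2 October 2032 – 28 March 2033; 23 March 2033 is inside that window, so Umtara Isles is at UTC+07:00.
08:50 local − 7h = 01:50 UTC.

01:50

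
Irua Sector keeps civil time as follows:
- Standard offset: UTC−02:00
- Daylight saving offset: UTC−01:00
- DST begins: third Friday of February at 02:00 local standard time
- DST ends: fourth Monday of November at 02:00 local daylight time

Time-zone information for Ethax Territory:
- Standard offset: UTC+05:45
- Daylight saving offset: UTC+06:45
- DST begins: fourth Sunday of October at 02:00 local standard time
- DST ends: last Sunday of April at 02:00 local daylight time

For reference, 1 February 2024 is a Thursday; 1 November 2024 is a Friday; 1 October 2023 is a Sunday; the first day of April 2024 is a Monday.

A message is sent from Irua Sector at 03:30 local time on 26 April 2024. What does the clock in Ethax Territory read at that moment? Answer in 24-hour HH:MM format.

11:15

1 February 2024 is a Thursday, so the first Friday is February 2 and the third is February 16.
1 November 2024 is a Friday, so the first Monday is November 4 and the fourth is November 25.
26 April 2024 falls between 16 February and 25 November, so daylight saving is in effect and Irua Sector is at UTC−01:00.
03:30 Irua Sector + 1h = 04:30 UTC.
1 October 2023 is a Sunday, so the first Sunday is October 1 and the fourth is October 22.
1 April 2024 is a Monday, so Sundays fall on 7, 14, 21, 28; the last is April 28.
At the standard offset (UTC+05:45), 04:30 UTC + 5h45m = 10:15 Ethax Territory standard time.
The standard-time date in Ethax Territory, 26 April 2024, lies within the daylight-saving period (22 October 2023 – 28 April 2024), so Ethax Territory is on daylight time, UTC+06:45.
04:30 UTC + 6h45m = 11:15 Ethax Territory.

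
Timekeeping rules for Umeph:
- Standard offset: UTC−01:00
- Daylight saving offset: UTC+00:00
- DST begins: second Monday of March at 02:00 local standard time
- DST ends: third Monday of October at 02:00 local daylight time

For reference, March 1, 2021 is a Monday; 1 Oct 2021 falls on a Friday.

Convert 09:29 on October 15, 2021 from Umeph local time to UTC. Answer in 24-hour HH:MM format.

09:29

1 March 2021 is a Monday, so the first Monday is March 1 and the second is March 8.
1 October 2021 is a Friday, so the first Monday is October 4 and the third is October 18.
October 15, 2021 falls between 8 March and 18 October, so daylight saving is in effect and Umeph is at UTC+00:00.
09:29 local − 0h = 09:29 UTC.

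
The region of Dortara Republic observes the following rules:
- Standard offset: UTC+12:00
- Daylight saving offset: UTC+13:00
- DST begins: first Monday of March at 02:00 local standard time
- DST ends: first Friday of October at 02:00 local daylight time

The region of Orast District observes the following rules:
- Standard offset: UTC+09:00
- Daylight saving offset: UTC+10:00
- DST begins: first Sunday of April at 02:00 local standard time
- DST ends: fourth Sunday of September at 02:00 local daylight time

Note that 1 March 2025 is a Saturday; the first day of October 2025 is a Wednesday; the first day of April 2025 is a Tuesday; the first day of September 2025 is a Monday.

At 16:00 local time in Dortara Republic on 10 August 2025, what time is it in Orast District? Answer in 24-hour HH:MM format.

1 March 2025 is a Saturday, so the first Monday is March 3.
1 October 2025 is a Wednesday, so the first Friday is October 3.
10 August 2025 lies within the daylight-saving period (3 March – 3 October), so Dortara Republic is on daylight time, UTC+13:00.
16:00 Dortara Republic − 13h = 03:00 UTC.
1 April 2025 is a Tuesday, so the first Sunday is April 6.
1 September 2025 is a Monday, so the first Sunday is September 7 and the fourth is September 28.
At the standard offset (UTC+09:00), 03:00 UTC + 9h = 12:00 Orast District standard time.
The standard-time date in Orast District, 10 August 2025, lies within the daylight-saving period (6 April – 28 September), so Orast District is on daylight time, UTC+10:00.
03:00 UTC + 10h = 13:00 Orast District.

13:00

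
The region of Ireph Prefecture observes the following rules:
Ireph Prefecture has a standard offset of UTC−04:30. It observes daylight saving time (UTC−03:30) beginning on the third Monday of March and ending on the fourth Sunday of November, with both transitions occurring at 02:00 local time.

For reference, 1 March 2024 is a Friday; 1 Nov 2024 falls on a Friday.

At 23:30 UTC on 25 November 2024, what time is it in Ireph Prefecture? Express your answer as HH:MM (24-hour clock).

19:00

1 March 2024 is a Friday, so the first Monday is March 4 and the third is March 18.
1 November 2024 is a Friday, so the first Sunday is November 3 and the fourth is November 24.
At the standard offset (UTC−04:30), 23:30 UTC − 4h30m = 19:00 Ireph Prefecture standard time.
The standard-time date in Ireph Prefecture, 25 November 2024, is outside the daylight-saving period (18 March – 24 November), so Ireph Prefecture is on standard time, UTC−04:30.
23:30 UTC − 4h30m = 19:00 local.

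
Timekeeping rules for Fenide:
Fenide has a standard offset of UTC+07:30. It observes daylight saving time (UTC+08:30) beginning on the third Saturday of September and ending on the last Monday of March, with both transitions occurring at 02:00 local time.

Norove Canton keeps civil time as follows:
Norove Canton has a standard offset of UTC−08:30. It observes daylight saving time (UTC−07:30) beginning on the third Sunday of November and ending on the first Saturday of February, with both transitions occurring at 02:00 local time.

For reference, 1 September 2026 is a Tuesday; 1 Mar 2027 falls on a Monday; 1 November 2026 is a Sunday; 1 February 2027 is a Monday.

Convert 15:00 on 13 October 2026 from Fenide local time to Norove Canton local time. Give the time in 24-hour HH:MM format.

22:00

1 September 2026 is a Tuesday, so the first Saturday is September 5 and the third is September 19.
1 March 2027 is a Monday, so Mondays fall on 1, 8, 15, 22, 29; the last is March 29.
Daylight saving runs 19 September 2026 – 29 March 2027; 13 October 2026 is inside that window, so Fenide is at UTC+08:30.
15:00 Fenide − 8h30m = 06:30 UTC.
1 November 2026 is a Sunday, so the first Sunday is November 1 and the third is November 15.
1 February 2027 is a Monday, so the first Saturday is February 6.
At the standard offset (UTC−08:30), 06:30 UTC − 8h30m = 22:00 Norove Canton standard time (rolling into the previous day, 12 October 2026).
The standard-time date in Norove Canton, 12 October 2026, does not fall between 15 November 2026 and 6 February 2027, so daylight saving is not in effect and Norove Canton is at UTC−08:30.
06:30 UTC − 8h30m = 22:00 Norove Canton (rolling into the previous day, 12 October 2026).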